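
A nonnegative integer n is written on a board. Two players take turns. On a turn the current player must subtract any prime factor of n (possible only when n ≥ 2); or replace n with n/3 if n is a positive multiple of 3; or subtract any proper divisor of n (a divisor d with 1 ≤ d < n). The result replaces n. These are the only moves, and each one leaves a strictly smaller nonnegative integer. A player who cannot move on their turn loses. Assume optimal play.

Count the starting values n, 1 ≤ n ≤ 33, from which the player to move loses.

Classify positions by backward induction: terminal positions (no move available) are L. From any other position, the mover wins iff some move reaches an L.
n=0: no move → L
n=1: no move → L
n=2: W (go to 0, an L position)
n=3: W (go to 0, an L position)
n=4: L (options 2(W), 3(W) are all W)
n=5: W (go to 0, an L position)
n=6: W (go to 4, an L position)
n=7: W (go to 0, an L position)
n=8: W (go to 4, an L position)
n=9: L (options 3(W), 6(W), 8(W) are all W)
n=10: W (go to 9, an L position)
n=11: W (go to 0, an L position)
n=12: W (go to 4, an L position)
n=13: W (go to 0, an L position)
n=14: L (options 7(W), 12(W), 13(W) are all W)
n=15: W (go to 14, an L position)
n=16: W (go to 14, an L position)
n=17: W (go to 0, an L position)
n=18: W (go to 9, an L position)
n=19: W (go to 0, an L position)
n=20: L (options 10(W), 15(W), 16(W), 18(W), 19(W) are all W)
n=21: W (go to 14, an L position)
n=22: W (go to 20, an L position)
n=23: W (go to 0, an L position)
n=24: W (go to 20, an L position)
n=25: W (go to 20, an L position)
n=26: L (options 13(W), 24(W), 25(W) are all W)
n=27: W (go to 9, an L position)
n=28: W (go to 14, an L position)
n=29: W (go to 0, an L position)
n=30: W (go to 20, an L position)
n=31: W (go to 0, an L position)
n=32: L (options 16(W), 24(W), 28(W), 30(W), 31(W) are all W)
n=33: W (go to 32, an L position)
L entries with 1 ≤ n ≤ 33 (n=0 is outside the asked range and is not counted): n = 1, 4, 9, 14, 20, 26, 32; that makes 7.

7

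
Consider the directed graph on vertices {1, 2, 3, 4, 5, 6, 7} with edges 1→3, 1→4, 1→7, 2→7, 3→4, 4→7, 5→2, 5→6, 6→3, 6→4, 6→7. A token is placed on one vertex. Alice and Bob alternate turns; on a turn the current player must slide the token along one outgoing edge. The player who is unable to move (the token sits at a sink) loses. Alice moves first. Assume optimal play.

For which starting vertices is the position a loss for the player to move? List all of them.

3, 5, 7

Classify positions by backward induction: terminal positions (no move available) are L. From any other position, the mover wins iff some move reaches an L.
Every edge goes from a vertex to one that appears earlier in the order 7, 4, 3, 2, 6, 1, 5, so processing vertices in that order labels each vertex after all of its successors.
7: no outgoing edge → L
4: →7(L), so W
3: →4(W) only, which is W, so L
2: →7(L), so W
6: →3(L), so W
1: →3(L), so W
5: →6(W), 2(W) — all W, so L
Reading off the rows marked L gives the requested list; there are 3 such vertices.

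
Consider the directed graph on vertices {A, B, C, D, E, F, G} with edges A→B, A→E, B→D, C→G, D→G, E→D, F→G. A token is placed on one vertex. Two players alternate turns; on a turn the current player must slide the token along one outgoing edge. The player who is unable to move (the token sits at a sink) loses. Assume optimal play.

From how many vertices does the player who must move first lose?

3

Compute win/loss labels from the base case upward. A position with no move is L. Any other position is W if it can reach an L in one move, else L.
Every edge goes from a vertex to one that appears earlier in the order G, D, B, C, E, F, A, so processing vertices in that order labels each vertex after all of its successors.
G: no outgoing edge → L
D: reaches L-position G → W
B: only reaches D(W), which is W → L
C: reaches L-position G → W
E: only reaches D(W), which is W → L
F: reaches L-position G → W
A: reaches L-position E → W
The L vertices are B, E, G; that is 3 in all.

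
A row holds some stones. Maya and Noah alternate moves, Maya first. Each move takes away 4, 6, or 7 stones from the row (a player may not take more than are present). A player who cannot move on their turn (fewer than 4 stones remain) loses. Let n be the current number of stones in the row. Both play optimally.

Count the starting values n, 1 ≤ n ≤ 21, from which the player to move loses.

Classify positions by backward induction: terminal positions (no move available) are L. From any other position, the mover wins iff some move reaches an L.
n=0: no move → L
n=1: no move → L
n=2: no move → L
n=3: no move → L
n=4: reaches L-position 0 → W
n=5: reaches L-position 1 → W
n=6: reaches L-position 2 → W
n=7: reaches L-position 3 → W
n=8: reaches L-position 2 → W
n=9: reaches L-position 3 → W
n=10: reaches L-position 3 → W
n=11: only reaches 7(W), 5(W), 4(W), all W → L
n=12: only reaches 8(W), 6(W), 5(W), all W → L
n=13: only reaches 9(W), 7(W), 6(W), all W → L
n=14: only reaches 10(W), 8(W), 7(W), all W → L
n=15: reaches L-position 11 → W
n=16: reaches L-position 12 → W
n=17: reaches L-position 13 → W
n=18: reaches L-position 14 → W
n=19: reaches L-position 13 → W
n=20: reaches L-position 14 → W
n=21: reaches L-position 14 → W
L entries with 1 ≤ n ≤ 21 (n=0 is outside the asked range and is not counted): n = 1, 2, 3, 11, 12, 13, 14; that makes 7.

7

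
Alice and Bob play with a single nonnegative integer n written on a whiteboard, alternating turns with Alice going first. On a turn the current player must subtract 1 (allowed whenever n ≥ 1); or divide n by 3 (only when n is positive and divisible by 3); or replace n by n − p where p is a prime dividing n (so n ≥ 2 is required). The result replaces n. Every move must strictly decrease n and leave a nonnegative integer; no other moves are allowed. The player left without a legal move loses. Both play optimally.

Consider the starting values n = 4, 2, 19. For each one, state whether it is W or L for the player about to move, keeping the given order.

Classify positions by backward induction: terminal positions (no move available) are L. From any other position, the mover wins iff some move reaches an L.
n=0: no move → L
n=1: →0(L), so W
n=2: →0(L), so W
n=3: →0(L), so W
n=4: →2(W), 3(W) — all W, so L
n=5: →0(L), so W
n=6: →4(L), so W
n=7: →0(L), so W
n=8: →6(W), 7(W) — all W, so L
n=9: →8(L), so W
n=10: →8(L), so W
n=11: →0(L), so W
n=12: →4(L), so W
n=13: →0(L), so W
n=14: →7(W), 12(W), 13(W) — all W, so L
n=15: →14(L), so W
n=16: →14(L), so W
n=17: →0(L), so W
n=18: →6(W), 15(W), 16(W), 17(W) — all W, so L
n=19: →0(L), so W

4: L, 2: W, 19: W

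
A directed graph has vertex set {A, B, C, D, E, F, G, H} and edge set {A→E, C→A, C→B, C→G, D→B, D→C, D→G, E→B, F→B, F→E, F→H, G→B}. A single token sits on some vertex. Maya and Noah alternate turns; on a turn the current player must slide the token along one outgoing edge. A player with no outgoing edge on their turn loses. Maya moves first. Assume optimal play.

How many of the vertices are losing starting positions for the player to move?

Build the W/L table. Terminal = L. A non-terminal position is W if it has a move to some L; otherwise it is L.
Every edge goes from a vertex to one that appears earlier in the order B, H, E, F, G, A, C, D, so processing vertices in that order labels each vertex after all of its successors.
B: no outgoing edge → L
H: no outgoing edge → L
E: →B(L), so W
F: →H(L), so W
G: →B(L), so W
A: →E(W) only, which is W, so L
C: →A(L), so W
D: →B(L), so W
The L vertices are A, B, H; that is 3 in all.

3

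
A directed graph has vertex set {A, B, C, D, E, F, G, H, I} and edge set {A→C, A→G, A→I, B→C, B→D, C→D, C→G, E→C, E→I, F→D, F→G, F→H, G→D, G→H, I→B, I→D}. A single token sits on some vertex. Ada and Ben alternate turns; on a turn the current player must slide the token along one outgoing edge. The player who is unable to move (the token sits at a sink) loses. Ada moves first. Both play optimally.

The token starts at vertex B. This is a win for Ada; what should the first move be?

Label each position W (a win for the player to move) or L (a loss). A position with no legal move is L; any other position is W exactly when some move reaches an L, and L when every move reaches a W.
Every edge goes from a vertex to one that appears earlier in the order H, D, G, C, B, I, F, E, A, so processing vertices in that order labels each vertex after all of its successors.
H: no outgoing edge → L
D: no outgoing edge → L
G: can move to D, which is L ⇒ W
C: can move to D, which is L ⇒ W
B: can move to D, which is L ⇒ W
I: can move to D, which is L ⇒ W
F: can move to D, which is L ⇒ W
E: moves to I(W), C(W); every one is W ⇒ L
A: moves to I(W), C(W), G(W); every one is W ⇒ L
From B, the L positions reachable in one move are: D.

Move to D.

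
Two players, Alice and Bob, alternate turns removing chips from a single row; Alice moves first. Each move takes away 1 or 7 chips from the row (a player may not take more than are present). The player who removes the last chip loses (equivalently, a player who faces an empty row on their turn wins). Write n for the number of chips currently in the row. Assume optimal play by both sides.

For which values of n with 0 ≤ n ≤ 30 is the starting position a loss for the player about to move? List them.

1, 3, 5, 7, 9, 11, 13, 15, 17, 19, 21, 23, 25, 27, 29

Positions with no move are W. A position that does have a move is losing for the player to move precisely when every available move leads to a winning position for the opponent. Fill in the labels:
n=0: no move; the opponent has just taken the last chip and therefore loses → W
n=1: only reaches 0(W), which is W → L
n=2: reaches L-position 1 → W
n=3: only reaches 2(W), which is W → L
n=4: reaches L-position 3 → W
n=5: only reaches 4(W), which is W → L
n=6: reaches L-position 5 → W
n=7: only reaches 6(W), 0(W), all W → L
n=8: reaches L-position 7 → W
n=9: only reaches 8(W), 2(W), all W → L
n=10: reaches L-position 9 → W
n=11: only reaches 10(W), 4(W), all W → L
n=12: reaches L-position 11 → W
n=13: only reaches 12(W), 6(W), all W → L
n=14: reaches L-position 13 → W
n=15: only reaches 14(W), 8(W), all W → L
n=16: reaches L-position 15 → W
n=17: only reaches 16(W), 10(W), all W → L
n=18: reaches L-position 17 → W
n=19: only reaches 18(W), 12(W), all W → L
n=20: reaches L-position 19 → W
n=21: only reaches 20(W), 14(W), all W → L
n=22: reaches L-position 21 → W
n=23: only reaches 22(W), 16(W), all W → L
n=24: reaches L-position 23 → W
n=25: only reaches 24(W), 18(W), all W → L
n=26: reaches L-position 25 → W
n=27: only reaches 26(W), 20(W), all W → L
n=28: reaches L-position 27 → W
n=29: only reaches 28(W), 22(W), all W → L
n=30: reaches L-position 29 → W
The losing starting values of n are exactly the entries labelled L in this table (15 of them).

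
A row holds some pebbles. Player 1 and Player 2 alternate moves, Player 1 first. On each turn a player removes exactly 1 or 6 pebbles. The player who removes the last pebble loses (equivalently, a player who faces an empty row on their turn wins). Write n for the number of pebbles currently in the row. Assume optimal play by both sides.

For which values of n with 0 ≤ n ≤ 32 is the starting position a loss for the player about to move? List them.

1, 3, 5, 8, 10, 12, 15, 17, 19, 22, 24, 26, 29, 31

Label each position W (a win for the player to move) or L (a loss). A position with no legal move is W; any other position is W exactly when some move reaches an L, and L when every move reaches a W.
n=0: no move; the opponent has just taken the last pebble and therefore loses → W
n=1: only reaches 0(W), which is W → L
n=2: reaches L-position 1 → W
n=3: only reaches 2(W), which is W → L
n=4: reaches L-position 3 → W
n=5: only reaches 4(W), which is W → L
n=6: reaches L-position 5 → W
n=7: reaches L-position 1 → W
n=8: only reaches 7(W), 2(W), all W → L
n=9: reaches L-position 8 → W
n=10: only reaches 9(W), 4(W), all W → L
n=11: reaches L-position 10 → W
n=12: only reaches 11(W), 6(W), all W → L
n=13: reaches L-position 12 → W
n=14: reaches L-position 8 → W
n=15: only reaches 14(W), 9(W), all W → L
n=16: reaches L-position 15 → W
n=17: only reaches 16(W), 11(W), all W → L
n=18: reaches L-position 17 → W
n=19: only reaches 18(W), 13(W), all W → L
n=20: reaches L-position 19 → W
n=21: reaches L-position 15 → W
n=22: only reaches 21(W), 16(W), all W → L
n=23: reaches L-position 22 → W
n=24: only reaches 23(W), 18(W), all W → L
n=25: reaches L-position 24 → W
n=26: only reaches 25(W), 20(W), all W → L
n=27: reaches L-position 26 → W
n=28: reaches L-position 22 → W
n=29: only reaches 28(W), 23(W), all W → L
n=30: reaches L-position 29 → W
n=31: only reaches 30(W), 25(W), all W → L
n=32: reaches L-position 31 → W
Reading off the rows marked L gives the requested list; there are 14 such values of n.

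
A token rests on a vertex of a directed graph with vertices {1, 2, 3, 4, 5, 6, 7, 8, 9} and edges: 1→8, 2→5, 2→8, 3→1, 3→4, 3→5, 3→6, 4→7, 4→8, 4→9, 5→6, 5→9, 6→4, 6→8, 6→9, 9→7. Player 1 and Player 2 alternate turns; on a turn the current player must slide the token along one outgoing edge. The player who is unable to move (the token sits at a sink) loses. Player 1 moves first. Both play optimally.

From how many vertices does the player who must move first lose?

3

Classify positions by backward induction: terminal positions (no move available) are L. From any other position, the mover wins iff some move reaches an L.
Every edge goes from a vertex to one that appears earlier in the order 8, 7, 9, 4, 6, 1, 5, 2, 3, so processing vertices in that order labels each vertex after all of its successors.
8: no outgoing edge → L
7: no outgoing edge → L
9: can move to 7, which is L ⇒ W
4: can move to 7, which is L ⇒ W
6: can move to 8, which is L ⇒ W
1: can move to 8, which is L ⇒ W
5: moves to 6(W), 9(W); every one is W ⇒ L
2: can move to 5, which is L ⇒ W
3: can move to 5, which is L ⇒ W
The L vertices are 5, 7, 8; that is 3 in all.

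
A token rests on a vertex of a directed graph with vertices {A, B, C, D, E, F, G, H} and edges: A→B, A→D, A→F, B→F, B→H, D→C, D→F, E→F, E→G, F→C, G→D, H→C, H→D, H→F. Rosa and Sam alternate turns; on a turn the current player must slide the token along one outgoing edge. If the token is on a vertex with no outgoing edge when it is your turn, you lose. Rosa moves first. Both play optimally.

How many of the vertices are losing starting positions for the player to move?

Compute win/loss labels from the base case upward. A position with no move is L. Any other position is W if it can reach an L in one move, else L.
Every edge goes from a vertex to one that appears earlier in the order C, F, D, H, B, A, G, E, so processing vertices in that order labels each vertex after all of its successors.
C: no outgoing edge → L
F: W (go to C, an L position)
D: W (go to C, an L position)
H: W (go to C, an L position)
B: L (options H(W), F(W) are all W)
A: W (go to B, an L position)
G: L (sole option D(W) is W)
E: W (go to G, an L position)
The L vertices are B, C, G; that is 3 in all.

3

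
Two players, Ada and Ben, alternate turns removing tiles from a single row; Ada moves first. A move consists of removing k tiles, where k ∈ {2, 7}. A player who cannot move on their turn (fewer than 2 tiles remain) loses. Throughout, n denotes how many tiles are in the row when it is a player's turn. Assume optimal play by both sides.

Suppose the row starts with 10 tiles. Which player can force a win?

Classify positions by backward induction: terminal positions (no move available) are L. From any other position, the mover wins iff some move reaches an L.
n=0: no move → L
n=1: no move → L
n=2: →0(L), so W
n=3: →1(L), so W
n=4: →2(W) only, which is W, so L
n=5: →3(W) only, which is W, so L
n=6: →4(L), so W
n=7: →5(L), so W
n=8: →1(L), so W
n=9: →7(W), 2(W) — all W, so L
n=10: →8(W), 3(W) — all W, so L
The starting position 10 is L: whatever Ada does, the opponent receives a W position.

Ben wins.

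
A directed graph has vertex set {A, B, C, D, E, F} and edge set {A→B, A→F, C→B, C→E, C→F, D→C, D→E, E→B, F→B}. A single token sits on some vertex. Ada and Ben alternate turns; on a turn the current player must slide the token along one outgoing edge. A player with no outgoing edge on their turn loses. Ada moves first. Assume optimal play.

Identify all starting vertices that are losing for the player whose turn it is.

Positions with no move are L. A position that does have a move is losing for the player to move precisely when every available move leads to a winning position for the opponent. Fill in the labels:
Every edge goes from a vertex to one that appears earlier in the order B, F, A, E, C, D, so processing vertices in that order labels each vertex after all of its successors.
B: no outgoing edge → L
F: can move to B, which is L ⇒ W
A: can move to B, which is L ⇒ W
E: can move to B, which is L ⇒ W
C: can move to B, which is L ⇒ W
D: moves to C(W), E(W); every one is W ⇒ L
Reading off the rows marked L gives the requested list; there are 2 such vertices.

B, D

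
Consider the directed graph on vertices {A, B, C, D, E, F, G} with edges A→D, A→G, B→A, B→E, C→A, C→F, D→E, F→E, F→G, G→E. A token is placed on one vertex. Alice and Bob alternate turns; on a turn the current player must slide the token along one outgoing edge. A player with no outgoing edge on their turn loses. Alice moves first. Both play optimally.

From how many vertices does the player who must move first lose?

Work bottom-up. With no move the player to move loses. Otherwise the position is W if at least one move leads to an L position for the opponent, and L if every move leads to a W.
Every edge goes from a vertex to one that appears earlier in the order E, G, D, A, B, F, C, so processing vertices in that order labels each vertex after all of its successors.
E: no outgoing edge → L
G: W (go to E, an L position)
D: W (go to E, an L position)
A: L (options D(W), G(W) are all W)
B: W (go to A, an L position)
F: W (go to E, an L position)
C: W (go to A, an L position)
The L vertices are A, E; that is 2 in all.

2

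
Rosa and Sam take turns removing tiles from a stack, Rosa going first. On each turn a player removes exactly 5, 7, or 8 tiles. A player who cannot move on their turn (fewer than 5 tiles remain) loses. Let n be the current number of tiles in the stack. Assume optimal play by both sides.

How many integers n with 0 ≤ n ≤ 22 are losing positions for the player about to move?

10

Build the W/L table. Terminal = L. A non-terminal position is W if it has a move to some L; otherwise it is L.
n=0: no move → L
n=1: no move → L
n=2: no move → L
n=3: no move → L
n=4: no move → L
n=5: →0(L), so W
n=6: →1(L), so W
n=7: →2(L), so W
n=8: →3(L), so W
n=9: →4(L), so W
n=10: →3(L), so W
n=11: →4(L), so W
n=12: →4(L), so W
n=13: →8(W), 6(W), 5(W) — all W, so L
n=14: →9(W), 7(W), 6(W) — all W, so L
n=15: →10(W), 8(W), 7(W) — all W, so L
n=16: →11(W), 9(W), 8(W) — all W, so L
n=17: →12(W), 10(W), 9(W) — all W, so L
n=18: →13(L), so W
n=19: →14(L), so W
n=20: →15(L), so W
n=21: →16(L), so W
n=22: →17(L), so W
L entries with 0 ≤ n ≤ 22: n = 0, 1, 2, 3, 4, 13, 14, 15, 16, 17; that makes 10.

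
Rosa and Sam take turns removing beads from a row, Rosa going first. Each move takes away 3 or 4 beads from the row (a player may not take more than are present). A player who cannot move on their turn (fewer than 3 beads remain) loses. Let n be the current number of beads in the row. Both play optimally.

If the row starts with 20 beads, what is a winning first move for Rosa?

Remove 4, leaving 16.

Work bottom-up. With no move the player to move loses. Otherwise the position is W if at least one move leads to an L position for the opponent, and L if every move leads to a W.
n=0: no move → L
n=1: no move → L
n=2: no move → L
n=3: reaches L-position 0 → W
n=4: reaches L-position 1 → W
n=5: reaches L-position 2 → W
n=6: reaches L-position 2 → W
n=7: only reaches 4(W), 3(W), all W → L
n=8: only reaches 5(W), 4(W), all W → L
n=9: only reaches 6(W), 5(W), all W → L
n=10: reaches L-position 7 → W
n=11: reaches L-position 8 → W
n=12: reaches L-position 9 → W
n=13: reaches L-position 9 → W
n=14: only reaches 11(W), 10(W), all W → L
n=15: only reaches 12(W), 11(W), all W → L
n=16: only reaches 13(W), 12(W), all W → L
n=17: reaches L-position 14 → W
n=18: reaches L-position 15 → W
n=19: reaches L-position 16 → W
n=20: reaches L-position 16 → W
From 20, the L positions reachable in one move are: 16.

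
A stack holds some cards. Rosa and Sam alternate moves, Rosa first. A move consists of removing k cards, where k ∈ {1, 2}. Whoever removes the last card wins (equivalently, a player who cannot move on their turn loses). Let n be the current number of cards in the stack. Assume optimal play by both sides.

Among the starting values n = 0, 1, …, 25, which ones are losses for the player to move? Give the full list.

0, 3, 6, 9, 12, 15, 18, 21, 24

Positions with no move are L. A position that does have a move is losing for the player to move precisely when every available move leads to a winning position for the opponent. Fill in the labels:
n=0: no move → L
n=1: W (go to 0, an L position)
n=2: W (go to 0, an L position)
n=3: L (options 2(W), 1(W) are all W)
n=4: W (go to 3, an L position)
n=5: W (go to 3, an L position)
n=6: L (options 5(W), 4(W) are all W)
n=7: W (go to 6, an L position)
n=8: W (go to 6, an L position)
n=9: L (options 8(W), 7(W) are all W)
n=10: W (go to 9, an L position)
n=11: W (go to 9, an L position)
n=12: L (options 11(W), 10(W) are all W)
n=13: W (go to 12, an L position)
n=14: W (go to 12, an L position)
n=15: L (options 14(W), 13(W) are all W)
n=16: W (go to 15, an L position)
n=17: W (go to 15, an L position)
n=18: L (options 17(W), 16(W) are all W)
n=19: W (go to 18, an L position)
n=20: W (go to 18, an L position)
n=21: L (options 20(W), 19(W) are all W)
n=22: W (go to 21, an L position)
n=23: W (go to 21, an L position)
n=24: L (options 23(W), 22(W) are all W)
n=25: W (go to 24, an L position)
Reading off the rows marked L gives the requested list; there are 9 such values of n.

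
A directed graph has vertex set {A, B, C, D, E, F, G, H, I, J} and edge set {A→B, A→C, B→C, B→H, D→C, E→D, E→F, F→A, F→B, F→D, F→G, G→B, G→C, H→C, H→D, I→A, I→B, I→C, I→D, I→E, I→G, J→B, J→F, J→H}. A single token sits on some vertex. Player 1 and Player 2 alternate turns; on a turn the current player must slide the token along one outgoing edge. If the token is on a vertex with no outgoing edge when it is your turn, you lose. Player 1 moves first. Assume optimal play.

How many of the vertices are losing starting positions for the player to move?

2

Build the W/L table. Terminal = L. A non-terminal position is W if it has a move to some L; otherwise it is L.
Every edge goes from a vertex to one that appears earlier in the order C, D, H, B, G, A, F, E, I, J, so processing vertices in that order labels each vertex after all of its successors.
C: no outgoing edge → L
D: W (go to C, an L position)
H: W (go to C, an L position)
B: W (go to C, an L position)
G: W (go to C, an L position)
A: W (go to C, an L position)
F: L (options A(W), G(W), B(W), D(W) are all W)
E: W (go to F, an L position)
I: W (go to C, an L position)
J: W (go to F, an L position)
The L vertices are C, F; that is 2 in all.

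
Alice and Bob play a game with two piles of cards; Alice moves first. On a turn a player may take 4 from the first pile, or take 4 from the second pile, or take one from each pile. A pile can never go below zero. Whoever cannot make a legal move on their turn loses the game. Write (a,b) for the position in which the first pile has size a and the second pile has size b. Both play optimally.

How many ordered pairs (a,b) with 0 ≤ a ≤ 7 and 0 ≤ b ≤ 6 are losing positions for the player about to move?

Positions with no move are L. A position that does have a move is losing for the player to move precisely when every available move leads to a winning position for the opponent. Fill in the labels:
Every move lowers a or b (never raises either), so fill the grid row by row in increasing a, and left to right within a row: each cell's successors are then already labelled.
      b=0  b=1  b=2  b=3  b=4  b=5  b=6
a=0:    L    L    L    L    W    W    W
a=1:    L    W    W    W    W    L    L
a=2:    L    W    L    L    W    L    W
a=3:    L    W    L    W    W    L    W
a=4:    W    W    W    W    L    L    W
a=5:    W    L    L    L    L    W    W
a=6:    W    L    W    W    W    W    L
a=7:    W    L    W    L    L    W    L
Cells with no legal move (terminal, hence L): (0,0), (0,1), (0,2), (0,3), (1,0), (2,0), (3,0).
The remaining L cells, each justified by listing all of its moves:
(1,5): moves to (1,1)(W), (0,4)(W); every one is W ⇒ L
(1,6): moves to (1,2)(W), (0,5)(W); every one is W ⇒ L
(2,2): the only move is to (1,1)(W), a W ⇒ L
(2,3): the only move is to (1,2)(W), a W ⇒ L
(2,5): moves to (2,1)(W), (1,4)(W); every one is W ⇒ L
(3,2): the only move is to (2,1)(W), a W ⇒ L
(3,5): moves to (3,1)(W), (2,4)(W); every one is W ⇒ L
(4,4): moves to (0,4)(W), (4,0)(W), (3,3)(W); every one is W ⇒ L
(4,5): moves to (0,5)(W), (4,1)(W), (3,4)(W); every one is W ⇒ L
(5,1): moves to (1,1)(W), (4,0)(W); every one is W ⇒ L
(5,2): moves to (1,2)(W), (4,1)(W); every one is W ⇒ L
(5,3): moves to (1,3)(W), (4,2)(W); every one is W ⇒ L
(5,4): moves to (1,4)(W), (5,0)(W), (4,3)(W); every one is W ⇒ L
(6,1): moves to (2,1)(W), (5,0)(W); every one is W ⇒ L
(6,6): moves to (2,6)(W), (6,2)(W), (5,5)(W); every one is W ⇒ L
(7,1): moves to (3,1)(W), (6,0)(W); every one is W ⇒ L
(7,3): moves to (3,3)(W), (6,2)(W); every one is W ⇒ L
(7,4): moves to (3,4)(W), (7,0)(W), (6,3)(W); every one is W ⇒ L
(7,6): moves to (3,6)(W), (7,2)(W), (6,5)(W); every one is W ⇒ L
Every other cell has at least one move into one of the L cells above, so it is W.
L cells per row: a=0: 4, a=1: 3, a=2: 4, a=3: 3, a=4: 2, a=5: 4, a=6: 2, a=7: 4; total 26.

26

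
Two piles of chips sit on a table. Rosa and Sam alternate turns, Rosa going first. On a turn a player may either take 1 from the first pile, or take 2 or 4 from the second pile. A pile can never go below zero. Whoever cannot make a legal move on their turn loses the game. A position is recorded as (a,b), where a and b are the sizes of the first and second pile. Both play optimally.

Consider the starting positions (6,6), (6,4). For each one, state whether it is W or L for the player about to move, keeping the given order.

Compute win/loss labels from the base case upward. A position with no move is L. Any other position is W if it can reach an L in one move, else L.
No move ever increases a pile, so every position that can arise here has a ≤ 6 and b ≤ 6; it is enough to label the cells with 0 ≤ a ≤ 6 and 0 ≤ b ≤ 6.
Every move lowers a or b (never raises either), so fill the grid row by row in increasing a, and left to right within a row: each cell's successors are then already labelled.
      b=0  b=1  b=2  b=3  b=4  b=5  b=6
a=0:    L    L    W    W    W    W    L
a=1:    W    W    L    L    W    W    W
a=2:    L    L    W    W    W    W    L
a=3:    W    W    L    L    W    W    W
a=4:    L    L    W    W    W    W    L
a=5:    W    W    L    L    W    W    W
a=6:    L    L    W    W    W    W    L
Cells with no legal move (terminal, hence L): (0,0), (0,1).
The remaining L cells, each justified by listing all of its moves:
(0,6): only reaches (0,4)(W), (0,2)(W), all W → L
(1,2): only reaches (0,2)(W), (1,0)(W), all W → L
(1,3): only reaches (0,3)(W), (1,1)(W), all W → L
(2,0): only reaches (1,0)(W), which is W → L
(2,1): only reaches (1,1)(W), which is W → L
(2,6): only reaches (1,6)(W), (2,4)(W), (2,2)(W), all W → L
(3,2): only reaches (2,2)(W), (3,0)(W), all W → L
(3,3): only reaches (2,3)(W), (3,1)(W), all W → L
(4,0): only reaches (3,0)(W), which is W → L
(4,1): only reaches (3,1)(W), which is W → L
(4,6): only reaches (3,6)(W), (4,4)(W), (4,2)(W), all W → L
(5,2): only reaches (4,2)(W), (5,0)(W), all W → L
(5,3): only reaches (4,3)(W), (5,1)(W), all W → L
(6,0): only reaches (5,0)(W), which is W → L
(6,1): only reaches (5,1)(W), which is W → L
(6,6): only reaches (5,6)(W), (6,4)(W), (6,2)(W), all W → L
Every other cell has at least one move into one of the L cells above, so it is W.
(6,6): one of the L cells justified above, so L
(6,4): the move to (6,0) reaches an L cell, so W

(6,6): L, (6,4): W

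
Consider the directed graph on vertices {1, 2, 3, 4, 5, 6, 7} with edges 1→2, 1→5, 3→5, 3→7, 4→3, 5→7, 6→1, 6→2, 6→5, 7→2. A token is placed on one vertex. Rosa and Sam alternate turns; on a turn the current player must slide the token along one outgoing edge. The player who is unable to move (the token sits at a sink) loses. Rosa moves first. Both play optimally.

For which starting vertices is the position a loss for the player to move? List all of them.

Classify positions by backward induction: terminal positions (no move available) are L. From any other position, the mover wins iff some move reaches an L.
Every edge goes from a vertex to one that appears earlier in the order 2, 7, 5, 3, 1, 6, 4, so processing vertices in that order labels each vertex after all of its successors.
2: no outgoing edge → L
7: W (go to 2, an L position)
5: L (sole option 7(W) is W)
3: W (go to 5, an L position)
1: W (go to 5, an L position)
6: W (go to 5, an L position)
4: L (sole option 3(W) is W)
Reading off the rows marked L gives the requested list; there are 3 such vertices.

2, 4, 5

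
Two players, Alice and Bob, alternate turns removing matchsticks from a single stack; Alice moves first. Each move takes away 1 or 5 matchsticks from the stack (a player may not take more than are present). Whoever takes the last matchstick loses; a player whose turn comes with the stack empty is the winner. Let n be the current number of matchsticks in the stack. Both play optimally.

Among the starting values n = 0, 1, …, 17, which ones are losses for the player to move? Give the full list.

1, 3, 5, 7, 9, 11, 13, 15, 17

Build the W/L table. Terminal = W. A non-terminal position is W if it has a move to some L; otherwise it is L.
n=0: no move; the opponent has just taken the last matchstick and therefore loses → W
n=1: L (sole option 0(W) is W)
n=2: W (go to 1, an L position)
n=3: L (sole option 2(W) is W)
n=4: W (go to 3, an L position)
n=5: L (options 4(W), 0(W) are all W)
n=6: W (go to 5, an L position)
n=7: L (options 6(W), 2(W) are all W)
n=8: W (go to 7, an L position)
n=9: L (options 8(W), 4(W) are all W)
n=10: W (go to 9, an L position)
n=11: L (options 10(W), 6(W) are all W)
n=12: W (go to 11, an L position)
n=13: L (options 12(W), 8(W) are all W)
n=14: W (go to 13, an L position)
n=15: L (options 14(W), 10(W) are all W)
n=16: W (go to 15, an L position)
n=17: L (options 16(W), 12(W) are all W)
Reading off the rows marked L gives the requested list; there are 9 such values of n.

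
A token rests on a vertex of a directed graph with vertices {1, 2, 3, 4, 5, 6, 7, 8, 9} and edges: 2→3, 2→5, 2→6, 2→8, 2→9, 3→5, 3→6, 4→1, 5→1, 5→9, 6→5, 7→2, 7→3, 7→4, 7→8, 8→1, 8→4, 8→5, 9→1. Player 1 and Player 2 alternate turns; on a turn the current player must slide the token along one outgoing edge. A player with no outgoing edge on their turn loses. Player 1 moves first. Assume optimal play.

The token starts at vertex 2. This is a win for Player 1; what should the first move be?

Move to 6.

Work bottom-up. With no move the player to move loses. Otherwise the position is W if at least one move leads to an L position for the opponent, and L if every move leads to a W.
Every edge goes from a vertex to one that appears earlier in the order 1, 9, 4, 5, 6, 8, 3, 2, 7, so processing vertices in that order labels each vertex after all of its successors.
1: no outgoing edge → L
9: →1(L), so W
4: →1(L), so W
5: →1(L), so W
6: →5(W) only, which is W, so L
8: →1(L), so W
3: →6(L), so W
2: →6(L), so W
7: →2(W), 3(W), 8(W), 4(W) — all W, so L
From 2, the L positions reachable in one move are: 6.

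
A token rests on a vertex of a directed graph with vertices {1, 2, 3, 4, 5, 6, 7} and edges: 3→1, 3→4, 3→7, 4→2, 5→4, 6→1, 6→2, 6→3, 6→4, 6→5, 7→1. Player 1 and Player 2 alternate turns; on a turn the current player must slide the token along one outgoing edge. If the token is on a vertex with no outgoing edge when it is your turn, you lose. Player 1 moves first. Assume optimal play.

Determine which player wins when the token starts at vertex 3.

Classify positions by backward induction: terminal positions (no move available) are L. From any other position, the mover wins iff some move reaches an L.
Every edge goes from a vertex to one that appears earlier in the order 2, 1, 4, 7, 3, 5, 6, so processing vertices in that order labels each vertex after all of its successors.
2: no outgoing edge → L
1: no outgoing edge → L
4: →2(L), so W
7: →1(L), so W
3: →1(L), so W
5: →4(W) only, which is W, so L
6: →5(L), so W
From 3 Player 1 can move to 1, reaching an L position.

Player 1 wins.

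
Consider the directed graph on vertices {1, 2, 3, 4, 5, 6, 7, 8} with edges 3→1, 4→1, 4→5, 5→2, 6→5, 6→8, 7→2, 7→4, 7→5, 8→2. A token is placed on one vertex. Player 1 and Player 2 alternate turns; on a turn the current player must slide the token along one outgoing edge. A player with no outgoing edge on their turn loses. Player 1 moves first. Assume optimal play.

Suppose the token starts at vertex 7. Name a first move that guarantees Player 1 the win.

Classify positions by backward induction: terminal positions (no move available) are L. From any other position, the mover wins iff some move reaches an L.
Every edge goes from a vertex to one that appears earlier in the order 2, 1, 5, 4, 8, 7, 6, 3, so processing vertices in that order labels each vertex after all of its successors.
2: no outgoing edge → L
1: no outgoing edge → L
5: reaches L-position 2 → W
4: reaches L-position 1 → W
8: reaches L-position 2 → W
7: reaches L-position 2 → W
6: only reaches 8(W), 5(W), all W → L
3: reaches L-position 1 → W
From 7, the L positions reachable in one move are: 2.

Move to 2.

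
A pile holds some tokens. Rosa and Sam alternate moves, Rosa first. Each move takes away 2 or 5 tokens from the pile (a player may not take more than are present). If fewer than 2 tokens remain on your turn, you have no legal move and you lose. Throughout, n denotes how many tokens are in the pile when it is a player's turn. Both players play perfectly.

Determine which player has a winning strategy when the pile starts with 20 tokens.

Use the standard recursion: the mover loses at a terminal position; elsewhere, the mover wins exactly when some move hands the opponent an L position.
n=0: no move → L
n=1: no move → L
n=2: →0(L), so W
n=3: →1(L), so W
n=4: →2(W) only, which is W, so L
n=5: →0(L), so W
n=6: →4(L), so W
n=7: →5(W), 2(W) — all W, so L
n=8: →6(W), 3(W) — all W, so L
n=9: →7(L), so W
n=10: →8(L), so W
n=11: →9(W), 6(W) — all W, so L
n=12: →7(L), so W
n=13: →11(L), so W
n=14: →12(W), 9(W) — all W, so L
n=15: →13(W), 10(W) — all W, so L
n=16: →14(L), so W
n=17: →15(L), so W
n=18: →16(W), 13(W) — all W, so L
n=19: →14(L), so W
n=20: →18(L), so W
From 20 Rosa can remove 2, leaving 18, reaching an L position.

Rosa wins.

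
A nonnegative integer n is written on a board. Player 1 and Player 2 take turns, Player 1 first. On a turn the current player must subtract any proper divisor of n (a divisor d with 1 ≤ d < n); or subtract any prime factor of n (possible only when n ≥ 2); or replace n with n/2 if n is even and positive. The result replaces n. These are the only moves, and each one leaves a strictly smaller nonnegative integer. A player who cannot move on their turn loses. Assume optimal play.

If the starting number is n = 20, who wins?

Player 2 wins.

Classify positions by backward induction: terminal positions (no move available) are L. From any other position, the mover wins iff some move reaches an L.
n=0: no move → L
n=1: no move → L
n=2: can move to 0, which is L ⇒ W
n=3: can move to 0, which is L ⇒ W
n=4: moves to 2(W), 3(W); every one is W ⇒ L
n=5: can move to 0, which is L ⇒ W
n=6: can move to 4, which is L ⇒ W
n=7: can move to 0, which is L ⇒ W
n=8: can move to 4, which is L ⇒ W
n=9: moves to 6(W), 8(W); every one is W ⇒ L
n=10: can move to 9, which is L ⇒ W
n=11: can move to 0, which is L ⇒ W
n=12: can move to 9, which is L ⇒ W
n=13: can move to 0, which is L ⇒ W
n=14: moves to 7(W), 12(W), 13(W); every one is W ⇒ L
n=15: can move to 14, which is L ⇒ W
n=16: can move to 14, which is L ⇒ W
n=17: can move to 0, which is L ⇒ W
n=18: can move to 9, which is L ⇒ W
n=19: can move to 0, which is L ⇒ W
n=20: moves to 10(W), 15(W), 16(W), 18(W), 19(W); every one is W ⇒ L
Every move from 20 reaches a W position, so the mover loses.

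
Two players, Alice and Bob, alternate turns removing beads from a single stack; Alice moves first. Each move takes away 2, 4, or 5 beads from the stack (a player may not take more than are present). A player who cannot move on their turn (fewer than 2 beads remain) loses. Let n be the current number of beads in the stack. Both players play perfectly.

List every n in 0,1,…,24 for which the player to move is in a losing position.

0, 1, 7, 8, 14, 15, 21, 22

Build the W/L table. Terminal = L. A non-terminal position is W if it has a move to some L; otherwise it is L.
n=0: no move → L
n=1: no move → L
n=2: W (go to 0, an L position)
n=3: W (go to 1, an L position)
n=4: W (go to 0, an L position)
n=5: W (go to 1, an L position)
n=6: W (go to 1, an L position)
n=7: L (options 5(W), 3(W), 2(W) are all W)
n=8: L (options 6(W), 4(W), 3(W) are all W)
n=9: W (go to 7, an L position)
n=10: W (go to 8, an L position)
n=11: W (go to 7, an L position)
n=12: W (go to 8, an L position)
n=13: W (go to 8, an L position)
n=14: L (options 12(W), 10(W), 9(W) are all W)
n=15: L (options 13(W), 11(W), 10(W) are all W)
n=16: W (go to 14, an L position)
n=17: W (go to 15, an L position)
n=18: W (go to 14, an L position)
n=19: W (go to 15, an L position)
n=20: W (go to 15, an L position)
n=21: L (options 19(W), 17(W), 16(W) are all W)
n=22: L (options 20(W), 18(W), 17(W) are all W)
n=23: W (go to 21, an L position)
n=24: W (go to 22, an L position)
Reading off the rows marked L gives the requested list; there are 8 such values of n.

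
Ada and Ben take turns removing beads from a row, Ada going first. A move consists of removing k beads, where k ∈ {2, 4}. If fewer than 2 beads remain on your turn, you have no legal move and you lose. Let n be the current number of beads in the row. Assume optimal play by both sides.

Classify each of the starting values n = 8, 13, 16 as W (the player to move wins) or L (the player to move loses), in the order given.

8: W, 13: L, 16: W

Label each position W (a win for the player to move) or L (a loss). A position with no legal move is L; any other position is W exactly when some move reaches an L, and L when every move reaches a W.
n=0: no move → L
n=1: no move → L
n=2: can move to 0, which is L ⇒ W
n=3: can move to 1, which is L ⇒ W
n=4: can move to 0, which is L ⇒ W
n=5: can move to 1, which is L ⇒ W
n=6: moves to 4(W), 2(W); every one is W ⇒ L
n=7: moves to 5(W), 3(W); every one is W ⇒ L
n=8: can move to 6, which is L ⇒ W
n=9: can move to 7, which is L ⇒ W
n=10: can move to 6, which is L ⇒ W
n=11: can move to 7, which is L ⇒ W
n=12: moves to 10(W), 8(W); every one is W ⇒ L
n=13: moves to 11(W), 9(W); every one is W ⇒ L
n=14: can move to 12, which is L ⇒ W
n=15: can move to 13, which is L ⇒ W
n=16: can move to 12, which is L ⇒ W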